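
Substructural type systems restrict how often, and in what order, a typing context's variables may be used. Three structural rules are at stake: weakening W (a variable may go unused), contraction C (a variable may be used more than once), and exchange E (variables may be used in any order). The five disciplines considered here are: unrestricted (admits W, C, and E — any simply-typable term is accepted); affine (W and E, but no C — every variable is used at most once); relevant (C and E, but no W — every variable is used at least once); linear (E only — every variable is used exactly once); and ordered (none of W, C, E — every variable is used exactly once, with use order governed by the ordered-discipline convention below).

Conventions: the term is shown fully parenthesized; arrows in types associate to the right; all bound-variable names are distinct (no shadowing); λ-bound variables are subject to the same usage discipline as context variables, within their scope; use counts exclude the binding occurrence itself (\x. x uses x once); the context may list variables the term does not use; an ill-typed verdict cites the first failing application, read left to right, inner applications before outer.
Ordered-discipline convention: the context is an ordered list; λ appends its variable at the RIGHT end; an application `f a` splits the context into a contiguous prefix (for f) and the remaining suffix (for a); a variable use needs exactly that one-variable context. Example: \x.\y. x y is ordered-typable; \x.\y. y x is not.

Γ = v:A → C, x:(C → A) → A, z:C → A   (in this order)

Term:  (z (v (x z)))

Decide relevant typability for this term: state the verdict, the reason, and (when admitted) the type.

yes — v, x, z: all used, weakening unneeded; term : A
use counts: v: 1×, x: 1×, z: 2×
use order (left to right): z, v, x, z
typing: the term checks, with type A
all disciplines: ordered ✗; linear ✗; affine ✗; relevant ✓; unrestricted ✓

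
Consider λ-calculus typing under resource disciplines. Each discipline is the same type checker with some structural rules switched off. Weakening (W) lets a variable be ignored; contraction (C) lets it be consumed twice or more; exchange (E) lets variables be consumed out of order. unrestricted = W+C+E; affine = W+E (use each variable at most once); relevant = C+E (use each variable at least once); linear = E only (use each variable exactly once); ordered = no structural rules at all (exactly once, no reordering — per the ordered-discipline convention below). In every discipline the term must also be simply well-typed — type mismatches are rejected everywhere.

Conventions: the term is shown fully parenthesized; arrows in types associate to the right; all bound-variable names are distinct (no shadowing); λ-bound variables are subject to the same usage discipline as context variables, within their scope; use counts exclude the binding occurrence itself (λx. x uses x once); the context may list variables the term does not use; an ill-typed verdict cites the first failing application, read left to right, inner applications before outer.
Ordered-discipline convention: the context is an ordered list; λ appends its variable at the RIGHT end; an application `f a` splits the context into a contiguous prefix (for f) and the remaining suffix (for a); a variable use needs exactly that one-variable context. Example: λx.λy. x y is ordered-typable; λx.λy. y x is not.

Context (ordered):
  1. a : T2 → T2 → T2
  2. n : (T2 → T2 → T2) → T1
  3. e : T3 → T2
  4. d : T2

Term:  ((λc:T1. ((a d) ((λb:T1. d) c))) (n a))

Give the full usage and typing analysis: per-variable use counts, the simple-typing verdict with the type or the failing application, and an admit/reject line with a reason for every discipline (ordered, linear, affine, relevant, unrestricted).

usage: a ×2, n ×1, e ×0, d ×2, c [bound] ×1, b [bound] ×0
order of uses: a, d, d, c, n, a
typing: well-typed at T2
ordered: ✗ — uses contraction: a ×2, d ×2; e, b left unused
linear: ✗ — uses contraction: a ×2, d ×2; e, b left unused
affine: ✗ — uses contraction: a ×2, d ×2
relevant: ✗ — e, b left unused
unrestricted: ✓ — well-typed at T2; no restrictions here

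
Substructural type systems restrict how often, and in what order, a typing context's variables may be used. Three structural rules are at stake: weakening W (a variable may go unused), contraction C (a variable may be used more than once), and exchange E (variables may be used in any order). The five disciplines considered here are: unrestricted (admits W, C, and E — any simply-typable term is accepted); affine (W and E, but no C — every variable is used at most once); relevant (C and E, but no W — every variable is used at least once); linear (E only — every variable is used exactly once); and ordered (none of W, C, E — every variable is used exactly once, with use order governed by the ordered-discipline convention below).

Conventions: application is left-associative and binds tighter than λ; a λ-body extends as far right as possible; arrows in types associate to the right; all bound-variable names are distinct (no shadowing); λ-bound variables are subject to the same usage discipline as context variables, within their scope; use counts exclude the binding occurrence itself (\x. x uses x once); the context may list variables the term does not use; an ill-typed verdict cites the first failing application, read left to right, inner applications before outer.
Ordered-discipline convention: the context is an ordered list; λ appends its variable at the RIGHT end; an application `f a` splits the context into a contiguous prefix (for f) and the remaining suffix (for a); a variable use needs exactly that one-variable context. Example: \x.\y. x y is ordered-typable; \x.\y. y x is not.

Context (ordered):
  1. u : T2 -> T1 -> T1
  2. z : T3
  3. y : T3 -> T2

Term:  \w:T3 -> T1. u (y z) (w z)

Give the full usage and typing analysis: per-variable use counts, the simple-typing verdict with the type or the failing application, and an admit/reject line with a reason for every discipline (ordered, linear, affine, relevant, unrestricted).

variable uses: u: 1×, z: 2×, y: 1×, w (λ-bound): 1×
use order (left to right): u, y, z, w, z
typing: ✓ — (T3 -> T1) -> T1
ordered ✗ (uses contraction: z ×2)
linear ✗ (uses contraction: z ×2)
affine ✗ (uses contraction: z ×2)
relevant ✓ (every one of u, z, y, w appears)
unrestricted ✓ (well-typed at (T3 -> T1) -> T1; no restrictions here)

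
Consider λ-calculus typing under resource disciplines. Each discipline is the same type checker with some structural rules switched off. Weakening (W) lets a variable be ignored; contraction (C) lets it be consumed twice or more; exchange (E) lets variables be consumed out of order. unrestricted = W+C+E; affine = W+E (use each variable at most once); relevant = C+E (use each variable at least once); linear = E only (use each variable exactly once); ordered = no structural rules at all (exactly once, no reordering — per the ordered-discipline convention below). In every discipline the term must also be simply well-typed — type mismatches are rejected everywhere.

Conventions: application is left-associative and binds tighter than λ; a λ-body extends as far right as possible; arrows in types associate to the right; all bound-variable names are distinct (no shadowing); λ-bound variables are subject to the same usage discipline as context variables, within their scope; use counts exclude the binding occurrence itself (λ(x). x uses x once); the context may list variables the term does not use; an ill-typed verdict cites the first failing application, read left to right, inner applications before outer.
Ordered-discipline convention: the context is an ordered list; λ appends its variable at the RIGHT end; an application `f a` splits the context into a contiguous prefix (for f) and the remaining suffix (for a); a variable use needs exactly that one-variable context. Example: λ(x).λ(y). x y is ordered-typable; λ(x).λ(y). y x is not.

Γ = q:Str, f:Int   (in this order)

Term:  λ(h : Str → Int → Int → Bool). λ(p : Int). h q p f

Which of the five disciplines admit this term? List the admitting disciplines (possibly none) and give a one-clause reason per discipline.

admitting disciplines: linear, affine, relevant, unrestricted
usage: q: 1; f: 1; h [bound]: 1; p [bound]: 1
uses in reading order: h, q, p, f
typing: ✓ — (Str → Int → Int → Bool) → Int → Bool
ordered: ✗, use order h, q, p, f needs exchange
linear: ✓, q, f, h, p: one use apiece
affine: ✓, no duplicate uses among q, f, h, p
relevant: ✓, none of q, f, h, p goes unused
unrestricted: ✓, typability at (Str → Int → Int → Bool) → Int → Bool is all that's needed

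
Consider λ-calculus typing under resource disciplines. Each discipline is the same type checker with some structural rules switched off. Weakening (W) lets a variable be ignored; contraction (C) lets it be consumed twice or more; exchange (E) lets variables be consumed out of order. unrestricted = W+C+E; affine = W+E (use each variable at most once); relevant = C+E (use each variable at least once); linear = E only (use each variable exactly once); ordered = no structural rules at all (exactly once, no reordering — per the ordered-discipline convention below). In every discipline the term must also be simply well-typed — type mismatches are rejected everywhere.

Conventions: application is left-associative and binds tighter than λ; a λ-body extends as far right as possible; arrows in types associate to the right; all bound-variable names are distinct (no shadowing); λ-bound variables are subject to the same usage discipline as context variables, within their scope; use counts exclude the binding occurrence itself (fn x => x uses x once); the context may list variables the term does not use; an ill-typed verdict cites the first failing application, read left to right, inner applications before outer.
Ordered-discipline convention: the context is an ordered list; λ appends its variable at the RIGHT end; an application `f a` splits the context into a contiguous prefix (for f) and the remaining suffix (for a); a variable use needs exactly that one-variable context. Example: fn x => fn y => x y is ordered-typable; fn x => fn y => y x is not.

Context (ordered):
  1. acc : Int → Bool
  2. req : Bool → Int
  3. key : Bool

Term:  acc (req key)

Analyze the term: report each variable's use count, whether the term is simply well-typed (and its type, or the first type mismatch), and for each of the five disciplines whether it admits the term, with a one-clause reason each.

use counts: acc: 1×, req: 1×, key: 1×
left-to-right use order: acc, req, key
typing: well-typed at Bool
ordered: ✓ — acc, req, key: once each, no exchange needed
linear: ✓ — acc, req, key: one use apiece
affine: ✓ — none of acc, req, key used more than once
relevant: ✓ — none of acc, req, key goes unused
unrestricted: ✓ — simply typable at Bool; W, C, E all held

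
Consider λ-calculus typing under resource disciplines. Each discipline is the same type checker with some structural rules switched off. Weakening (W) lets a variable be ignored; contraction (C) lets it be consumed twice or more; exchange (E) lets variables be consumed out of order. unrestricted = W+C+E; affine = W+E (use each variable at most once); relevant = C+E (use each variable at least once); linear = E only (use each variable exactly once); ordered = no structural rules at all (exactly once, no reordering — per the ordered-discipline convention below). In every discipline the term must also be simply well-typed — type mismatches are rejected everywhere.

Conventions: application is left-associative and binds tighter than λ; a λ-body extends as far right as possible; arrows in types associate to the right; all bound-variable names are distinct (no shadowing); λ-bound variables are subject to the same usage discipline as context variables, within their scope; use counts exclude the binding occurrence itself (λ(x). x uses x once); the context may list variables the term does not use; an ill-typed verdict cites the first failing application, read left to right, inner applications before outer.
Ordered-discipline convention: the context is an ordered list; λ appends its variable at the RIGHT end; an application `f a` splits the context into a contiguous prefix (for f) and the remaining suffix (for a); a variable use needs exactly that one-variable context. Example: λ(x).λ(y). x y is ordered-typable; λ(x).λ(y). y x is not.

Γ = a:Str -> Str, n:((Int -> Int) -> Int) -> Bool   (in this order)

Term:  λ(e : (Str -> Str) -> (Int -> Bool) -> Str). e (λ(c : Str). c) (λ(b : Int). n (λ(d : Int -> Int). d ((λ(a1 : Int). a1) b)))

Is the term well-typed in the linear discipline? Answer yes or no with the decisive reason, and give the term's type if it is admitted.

no — a never used (weakening)
variable uses: a: 0; n: 1; e (λ-bound): 1; c (λ-bound): 1; b (λ-bound): 1; d (λ-bound): 1; a1 (λ-bound): 1
use order (left to right): e, c, n, d, a1, b
typing: the term checks, with type ((Str -> Str) -> (Int -> Bool) -> Str) -> Str
all disciplines: ordered ✗; linear ✗; affine ✓; relevant ✗; unrestricted ✓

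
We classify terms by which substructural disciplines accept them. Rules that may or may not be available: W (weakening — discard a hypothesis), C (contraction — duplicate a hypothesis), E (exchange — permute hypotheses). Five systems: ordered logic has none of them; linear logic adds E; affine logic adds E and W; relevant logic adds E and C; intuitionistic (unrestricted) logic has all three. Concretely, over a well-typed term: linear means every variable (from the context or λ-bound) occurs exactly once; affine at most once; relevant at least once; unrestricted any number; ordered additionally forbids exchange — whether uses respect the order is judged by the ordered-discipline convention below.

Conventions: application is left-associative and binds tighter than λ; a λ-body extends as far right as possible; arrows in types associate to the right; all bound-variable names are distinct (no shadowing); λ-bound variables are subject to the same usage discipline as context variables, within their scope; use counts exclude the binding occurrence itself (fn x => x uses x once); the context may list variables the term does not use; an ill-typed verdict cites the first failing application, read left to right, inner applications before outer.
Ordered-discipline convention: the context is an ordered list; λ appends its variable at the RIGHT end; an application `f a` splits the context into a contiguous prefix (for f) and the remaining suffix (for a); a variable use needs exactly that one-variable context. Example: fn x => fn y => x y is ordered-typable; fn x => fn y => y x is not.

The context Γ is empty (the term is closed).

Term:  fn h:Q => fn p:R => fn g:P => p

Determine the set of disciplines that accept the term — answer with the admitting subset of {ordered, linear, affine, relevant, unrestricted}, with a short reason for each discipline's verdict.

admitted in: affine, unrestricted
usage: h (λ-bound) ×0; p (λ-bound) ×1; g (λ-bound) ×0
uses in reading order: p
typing: the term checks, with type Q -> R -> P -> R
ordered: ✗ — h, g left unused
linear: ✗ — h, g left unused
affine: ✓ — none of h, p, g used more than once
relevant: ✗ — h, g left unused
unrestricted: ✓ — type-checks (Q -> R -> P -> R) and nothing is barred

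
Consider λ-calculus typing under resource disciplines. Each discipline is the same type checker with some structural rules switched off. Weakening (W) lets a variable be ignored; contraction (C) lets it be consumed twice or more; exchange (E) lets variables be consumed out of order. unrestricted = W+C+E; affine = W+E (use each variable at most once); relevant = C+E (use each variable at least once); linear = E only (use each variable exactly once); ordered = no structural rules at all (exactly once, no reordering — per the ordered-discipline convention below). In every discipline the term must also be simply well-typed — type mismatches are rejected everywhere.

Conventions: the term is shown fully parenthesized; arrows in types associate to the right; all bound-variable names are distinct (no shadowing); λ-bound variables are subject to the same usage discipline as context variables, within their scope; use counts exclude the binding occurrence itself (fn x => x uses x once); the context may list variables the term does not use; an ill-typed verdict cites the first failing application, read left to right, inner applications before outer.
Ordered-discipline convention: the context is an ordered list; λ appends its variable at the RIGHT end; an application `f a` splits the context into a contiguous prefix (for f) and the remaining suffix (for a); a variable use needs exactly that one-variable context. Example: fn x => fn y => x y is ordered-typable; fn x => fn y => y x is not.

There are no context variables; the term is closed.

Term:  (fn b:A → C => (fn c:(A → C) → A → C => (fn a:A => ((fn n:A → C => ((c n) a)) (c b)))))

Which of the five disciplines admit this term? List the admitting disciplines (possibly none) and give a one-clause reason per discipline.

admitted by: relevant, unrestricted
variable uses: b [bound] ×1; c [bound] ×2; a [bound] ×1; n [bound] ×1
uses in reading order: c, n, a, c, b
typing: well-typed at (A → C) → ((A → C) → A → C) → A → C
ordered ✗ (uses contraction: c ×2)
linear ✗ (uses contraction: c ×2)
affine ✗ (uses contraction: c ×2)
relevant ✓ (at least one use each (b, c, a, n))
unrestricted ✓ (type-checks ((A → C) → ((A → C) → A → C) → A → C) and nothing is barred)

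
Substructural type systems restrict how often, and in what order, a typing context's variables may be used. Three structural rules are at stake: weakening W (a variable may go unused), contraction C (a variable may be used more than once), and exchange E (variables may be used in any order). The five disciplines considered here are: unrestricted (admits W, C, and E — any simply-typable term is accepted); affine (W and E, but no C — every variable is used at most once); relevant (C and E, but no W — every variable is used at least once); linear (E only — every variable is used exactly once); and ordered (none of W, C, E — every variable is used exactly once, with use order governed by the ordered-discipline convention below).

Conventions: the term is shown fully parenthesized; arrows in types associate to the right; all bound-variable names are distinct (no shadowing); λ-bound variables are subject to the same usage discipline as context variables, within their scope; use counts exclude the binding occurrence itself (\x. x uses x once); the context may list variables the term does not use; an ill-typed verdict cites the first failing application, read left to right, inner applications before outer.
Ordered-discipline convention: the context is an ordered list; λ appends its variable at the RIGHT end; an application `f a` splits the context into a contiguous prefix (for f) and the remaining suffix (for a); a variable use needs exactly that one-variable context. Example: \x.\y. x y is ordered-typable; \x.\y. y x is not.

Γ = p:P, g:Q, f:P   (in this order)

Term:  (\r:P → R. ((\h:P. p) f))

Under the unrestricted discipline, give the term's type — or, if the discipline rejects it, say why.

term : (P → R) → P
counts: p: 1×, g: 0×, f: 1×, r (bound): 0×, h (bound): 0×
uses in reading order: p, f
typing: well-typed at (P → R) → P
summary: ordered ✗ | linear ✗ | affine ✓ | relevant ✗ | unrestricted ✓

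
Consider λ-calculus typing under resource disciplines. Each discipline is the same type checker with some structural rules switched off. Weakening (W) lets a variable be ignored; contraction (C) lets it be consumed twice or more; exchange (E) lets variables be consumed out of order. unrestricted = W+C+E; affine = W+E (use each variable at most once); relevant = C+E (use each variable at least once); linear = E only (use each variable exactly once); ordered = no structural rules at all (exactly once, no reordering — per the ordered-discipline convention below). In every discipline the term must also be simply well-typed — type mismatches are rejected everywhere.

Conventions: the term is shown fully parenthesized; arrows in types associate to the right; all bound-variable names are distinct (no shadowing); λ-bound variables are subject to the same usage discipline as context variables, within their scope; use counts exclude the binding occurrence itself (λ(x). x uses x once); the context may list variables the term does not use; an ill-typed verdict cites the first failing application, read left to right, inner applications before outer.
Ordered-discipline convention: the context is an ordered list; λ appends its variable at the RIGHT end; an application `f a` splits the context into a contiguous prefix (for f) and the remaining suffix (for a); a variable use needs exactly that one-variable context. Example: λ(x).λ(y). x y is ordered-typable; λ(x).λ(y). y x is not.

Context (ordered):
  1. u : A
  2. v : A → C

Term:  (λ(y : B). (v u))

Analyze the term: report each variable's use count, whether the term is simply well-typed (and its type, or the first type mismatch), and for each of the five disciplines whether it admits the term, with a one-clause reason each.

variable uses: u=1, v=1, y (bound)=0
use order (left to right): v, u
typing: well-typed — term : B → C
ordered: ✗ — unused: y — weakening required
linear: ✗ — unused: y — weakening required
affine: ✓ — u, v, y: no repeats, contraction unneeded
relevant: ✗ — unused: y — weakening required
unrestricted: ✓ — type-checks (B → C) and nothing is barred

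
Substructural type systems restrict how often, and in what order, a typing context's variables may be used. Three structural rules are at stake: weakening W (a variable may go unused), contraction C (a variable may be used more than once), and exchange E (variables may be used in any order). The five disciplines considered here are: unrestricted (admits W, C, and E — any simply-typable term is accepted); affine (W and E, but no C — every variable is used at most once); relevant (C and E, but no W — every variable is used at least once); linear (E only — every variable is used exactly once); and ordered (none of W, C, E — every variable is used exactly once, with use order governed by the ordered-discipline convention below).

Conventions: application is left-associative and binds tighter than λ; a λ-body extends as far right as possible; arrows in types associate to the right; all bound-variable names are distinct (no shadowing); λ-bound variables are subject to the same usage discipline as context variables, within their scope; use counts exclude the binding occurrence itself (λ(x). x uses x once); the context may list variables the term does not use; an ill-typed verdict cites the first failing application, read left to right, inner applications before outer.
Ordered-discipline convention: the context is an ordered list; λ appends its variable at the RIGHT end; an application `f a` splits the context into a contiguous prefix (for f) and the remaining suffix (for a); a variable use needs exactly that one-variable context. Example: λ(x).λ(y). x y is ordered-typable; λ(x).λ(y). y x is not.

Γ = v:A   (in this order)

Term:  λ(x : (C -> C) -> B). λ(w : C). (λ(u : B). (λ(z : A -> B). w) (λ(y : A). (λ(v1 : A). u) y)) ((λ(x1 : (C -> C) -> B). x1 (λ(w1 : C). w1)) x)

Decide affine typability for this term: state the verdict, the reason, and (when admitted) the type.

yes — none of v, x, w, u, z, y, v1, x1, w1 used more than once; term : ((C -> C) -> B) -> C -> C
counts: v: 0×, x (λ-bound): 1×, w (λ-bound): 1×, u (λ-bound): 1×, z (λ-bound): 0×, y (λ-bound): 1×, v1 (λ-bound): 0×, x1 (λ-bound): 1×, w1 (λ-bound): 1×
uses in reading order: w, u, y, x1, w1, x
typing: the term checks, with type ((C -> C) -> B) -> C -> C
across the five disciplines: ordered ✗ · linear ✗ · affine ✓ · relevant ✗ · unrestricted ✓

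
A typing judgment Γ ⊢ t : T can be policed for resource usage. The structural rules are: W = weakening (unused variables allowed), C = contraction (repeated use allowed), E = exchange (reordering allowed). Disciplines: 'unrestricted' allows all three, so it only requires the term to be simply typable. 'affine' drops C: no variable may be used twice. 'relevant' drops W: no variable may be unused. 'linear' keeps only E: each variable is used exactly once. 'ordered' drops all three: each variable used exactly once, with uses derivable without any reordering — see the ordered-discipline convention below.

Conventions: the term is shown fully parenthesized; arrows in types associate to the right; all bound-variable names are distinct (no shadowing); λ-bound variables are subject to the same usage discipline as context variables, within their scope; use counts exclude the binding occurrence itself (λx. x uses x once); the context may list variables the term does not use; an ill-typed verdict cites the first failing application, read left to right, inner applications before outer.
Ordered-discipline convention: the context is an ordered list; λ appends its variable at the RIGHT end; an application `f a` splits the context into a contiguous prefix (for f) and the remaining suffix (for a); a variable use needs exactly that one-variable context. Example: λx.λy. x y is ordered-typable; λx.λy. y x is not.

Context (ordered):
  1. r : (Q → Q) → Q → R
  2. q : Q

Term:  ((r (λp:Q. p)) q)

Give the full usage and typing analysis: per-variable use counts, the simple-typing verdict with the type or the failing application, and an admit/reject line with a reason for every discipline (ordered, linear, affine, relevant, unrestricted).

usage: r ×1, q ×1, p [bound] ×1
left-to-right use order: r, p, q
typing: the term checks, with type R
ordered: ✓ — single-use (r, q, p), ordered derivation ok
linear: ✓ — each of r, q, p used exactly once
affine: ✓ — r, q, p: no repeats, contraction unneeded
relevant: ✓ — r, q, p: all used, weakening unneeded
unrestricted: ✓ — typability at R is all that's needed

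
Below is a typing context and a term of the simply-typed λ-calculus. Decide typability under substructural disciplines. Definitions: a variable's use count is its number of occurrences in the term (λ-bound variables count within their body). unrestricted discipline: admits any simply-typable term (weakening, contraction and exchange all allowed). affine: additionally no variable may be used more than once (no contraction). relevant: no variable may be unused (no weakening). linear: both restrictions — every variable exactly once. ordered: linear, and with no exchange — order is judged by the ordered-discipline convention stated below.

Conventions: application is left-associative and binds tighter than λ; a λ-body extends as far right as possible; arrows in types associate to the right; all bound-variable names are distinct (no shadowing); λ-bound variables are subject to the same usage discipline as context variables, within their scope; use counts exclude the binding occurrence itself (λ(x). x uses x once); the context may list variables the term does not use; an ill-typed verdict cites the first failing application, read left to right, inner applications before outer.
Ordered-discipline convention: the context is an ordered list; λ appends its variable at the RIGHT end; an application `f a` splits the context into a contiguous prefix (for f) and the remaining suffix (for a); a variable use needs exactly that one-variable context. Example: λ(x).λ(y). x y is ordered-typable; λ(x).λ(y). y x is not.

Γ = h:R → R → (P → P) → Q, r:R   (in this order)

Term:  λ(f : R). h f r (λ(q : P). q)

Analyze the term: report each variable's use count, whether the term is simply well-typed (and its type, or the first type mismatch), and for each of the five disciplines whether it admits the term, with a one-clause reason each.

use counts: h: 1; r: 1; f (λ-bound): 1; q (λ-bound): 1
order of uses: h, f, r, q
typing: ✓ — R → Q
ordered: ✗, needs exchange: uses follow h, f, r, q
linear: ✓, h, r, f, q: one use apiece
affine: ✓, none of h, r, f, q used more than once
relevant: ✓, h, r, f, q: all used, weakening unneeded
unrestricted: ✓, simply typable at R → Q; W, C, E all held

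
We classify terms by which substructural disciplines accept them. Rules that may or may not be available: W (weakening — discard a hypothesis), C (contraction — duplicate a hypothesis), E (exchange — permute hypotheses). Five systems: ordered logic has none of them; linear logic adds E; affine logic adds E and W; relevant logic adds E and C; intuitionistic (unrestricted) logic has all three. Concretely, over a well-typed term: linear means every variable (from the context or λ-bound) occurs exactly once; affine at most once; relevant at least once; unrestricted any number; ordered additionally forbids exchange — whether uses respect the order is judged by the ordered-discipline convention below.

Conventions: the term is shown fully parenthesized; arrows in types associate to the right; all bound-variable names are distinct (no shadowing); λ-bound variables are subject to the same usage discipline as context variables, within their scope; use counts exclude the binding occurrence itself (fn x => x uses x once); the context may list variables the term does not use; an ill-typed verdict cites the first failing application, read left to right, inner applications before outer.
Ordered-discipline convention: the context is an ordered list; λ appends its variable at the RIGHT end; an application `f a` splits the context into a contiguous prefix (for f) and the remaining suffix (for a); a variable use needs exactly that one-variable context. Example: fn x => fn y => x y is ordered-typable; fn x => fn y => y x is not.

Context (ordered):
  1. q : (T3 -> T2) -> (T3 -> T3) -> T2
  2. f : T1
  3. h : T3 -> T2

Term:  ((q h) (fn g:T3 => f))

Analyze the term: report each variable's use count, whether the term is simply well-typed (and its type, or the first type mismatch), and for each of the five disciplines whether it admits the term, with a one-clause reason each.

counts: q: 1; f: 1; h: 1; g (bound): 0
uses in reading order: q, h, f
typing: ill-typed: an application expects T3 -> T3 but receives T3 -> T1
ordered: ✗, not simply typable
linear: ✗, fails simple typing
affine: ✗, a type mismatch blocks all five
relevant: ✗, the type mismatch rejects it
unrestricted: ✗, not simply typable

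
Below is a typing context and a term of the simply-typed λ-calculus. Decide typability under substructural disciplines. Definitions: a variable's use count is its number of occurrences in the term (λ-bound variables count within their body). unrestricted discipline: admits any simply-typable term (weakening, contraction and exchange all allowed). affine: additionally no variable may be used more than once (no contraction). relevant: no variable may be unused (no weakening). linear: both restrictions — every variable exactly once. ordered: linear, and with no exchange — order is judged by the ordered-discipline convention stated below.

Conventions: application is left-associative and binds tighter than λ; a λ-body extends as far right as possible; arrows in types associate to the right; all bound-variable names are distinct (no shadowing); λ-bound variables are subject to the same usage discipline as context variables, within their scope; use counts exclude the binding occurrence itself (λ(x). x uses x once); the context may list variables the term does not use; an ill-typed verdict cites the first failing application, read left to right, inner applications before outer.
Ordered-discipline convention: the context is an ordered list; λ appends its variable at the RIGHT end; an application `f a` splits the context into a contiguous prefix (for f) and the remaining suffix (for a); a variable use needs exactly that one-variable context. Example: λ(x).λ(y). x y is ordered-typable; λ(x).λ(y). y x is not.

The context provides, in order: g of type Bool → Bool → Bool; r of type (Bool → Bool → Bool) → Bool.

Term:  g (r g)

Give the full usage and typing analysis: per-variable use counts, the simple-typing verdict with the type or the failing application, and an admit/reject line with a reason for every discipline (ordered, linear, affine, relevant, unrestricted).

use counts: g=2; r=1
order of uses: g, r, g
typing: ✓ — Bool → Bool
ordered: ✗ — needs contraction — g ×2
linear: ✗ — needs contraction — g ×2
affine: ✗ — needs contraction — g ×2
relevant: ✓ — every one of g, r appears
unrestricted: ✓ — typability at Bool → Bool is all that's needed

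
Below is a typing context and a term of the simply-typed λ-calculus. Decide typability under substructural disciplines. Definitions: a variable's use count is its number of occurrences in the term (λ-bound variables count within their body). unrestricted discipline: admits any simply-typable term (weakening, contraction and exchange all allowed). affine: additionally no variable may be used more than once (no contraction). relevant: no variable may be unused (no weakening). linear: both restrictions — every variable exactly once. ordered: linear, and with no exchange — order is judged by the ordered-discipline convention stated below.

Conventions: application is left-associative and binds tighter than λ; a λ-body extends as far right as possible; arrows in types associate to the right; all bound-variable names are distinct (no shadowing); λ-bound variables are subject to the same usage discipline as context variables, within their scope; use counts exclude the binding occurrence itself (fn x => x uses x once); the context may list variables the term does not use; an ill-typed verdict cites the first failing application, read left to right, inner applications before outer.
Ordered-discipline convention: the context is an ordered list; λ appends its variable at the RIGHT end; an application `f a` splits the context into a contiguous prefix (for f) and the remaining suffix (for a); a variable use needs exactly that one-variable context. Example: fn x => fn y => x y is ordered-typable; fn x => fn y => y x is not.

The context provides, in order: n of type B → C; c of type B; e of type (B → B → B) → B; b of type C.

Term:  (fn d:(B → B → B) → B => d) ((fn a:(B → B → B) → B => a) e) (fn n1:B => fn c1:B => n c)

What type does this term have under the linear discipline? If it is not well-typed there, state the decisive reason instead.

not well-typed under linear — not simply typable
usage: n ×1; c ×1; e ×1; b ×0; d (λ-bound) ×1; a (λ-bound) ×1; n1 (λ-bound) ×0; c1 (λ-bound) ×0
order of uses: d, a, e, n, c
typing: ill-typed: a function awaiting B → B → B gets B → B → C
summary: ordered ✗; linear ✗; affine ✗; relevant ✗; unrestricted ✗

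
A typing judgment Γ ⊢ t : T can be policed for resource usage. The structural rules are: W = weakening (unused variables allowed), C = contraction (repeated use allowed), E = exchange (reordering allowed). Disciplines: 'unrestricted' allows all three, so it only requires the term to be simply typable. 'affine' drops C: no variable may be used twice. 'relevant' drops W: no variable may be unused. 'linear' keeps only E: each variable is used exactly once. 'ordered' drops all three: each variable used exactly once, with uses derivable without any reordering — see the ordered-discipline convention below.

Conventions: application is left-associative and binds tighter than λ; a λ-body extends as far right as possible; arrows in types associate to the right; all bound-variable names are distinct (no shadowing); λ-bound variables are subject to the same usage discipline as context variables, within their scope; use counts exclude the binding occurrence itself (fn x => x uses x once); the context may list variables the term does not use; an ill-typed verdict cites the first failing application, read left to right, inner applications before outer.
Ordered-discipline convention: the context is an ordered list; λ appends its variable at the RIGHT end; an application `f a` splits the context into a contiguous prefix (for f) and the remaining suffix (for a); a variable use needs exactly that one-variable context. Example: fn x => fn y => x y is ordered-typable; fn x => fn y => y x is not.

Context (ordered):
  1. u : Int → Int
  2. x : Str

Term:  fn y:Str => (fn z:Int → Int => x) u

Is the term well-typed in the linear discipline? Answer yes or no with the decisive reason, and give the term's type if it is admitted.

no — y, z left unused
usage: u=1, x=1, y (bound)=0, z (bound)=0
uses in reading order: x, u
typing: the term checks, with type Str → Str
all disciplines: ordered ✗; linear ✗; affine ✓; relevant ✗; unrestricted ✓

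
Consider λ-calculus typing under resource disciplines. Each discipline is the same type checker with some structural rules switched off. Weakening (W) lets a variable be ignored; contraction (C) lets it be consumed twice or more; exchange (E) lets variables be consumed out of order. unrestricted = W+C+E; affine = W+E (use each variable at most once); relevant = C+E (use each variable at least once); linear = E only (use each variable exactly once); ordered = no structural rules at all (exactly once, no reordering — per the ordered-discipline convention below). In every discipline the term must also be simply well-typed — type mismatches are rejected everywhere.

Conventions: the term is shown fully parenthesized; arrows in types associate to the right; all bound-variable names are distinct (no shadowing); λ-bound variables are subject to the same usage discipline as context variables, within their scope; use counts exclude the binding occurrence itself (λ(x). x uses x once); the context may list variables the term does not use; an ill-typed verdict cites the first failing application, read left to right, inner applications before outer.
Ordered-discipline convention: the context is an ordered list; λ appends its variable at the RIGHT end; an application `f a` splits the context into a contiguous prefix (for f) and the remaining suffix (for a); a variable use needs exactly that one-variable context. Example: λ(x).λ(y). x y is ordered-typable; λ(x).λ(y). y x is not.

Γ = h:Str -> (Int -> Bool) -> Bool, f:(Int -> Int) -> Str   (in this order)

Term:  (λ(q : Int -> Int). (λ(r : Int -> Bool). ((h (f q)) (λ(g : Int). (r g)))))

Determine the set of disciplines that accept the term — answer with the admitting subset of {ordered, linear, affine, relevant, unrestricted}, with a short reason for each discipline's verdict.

admitted in: ordered, linear, affine, relevant, unrestricted
variable uses: h ×1; f ×1; q (λ-bound) ×1; r (λ-bound) ×1; g (λ-bound) ×1
left-to-right use order: h, f, q, r, g
typing: well-typed at (Int -> Int) -> (Int -> Bool) -> Bool
ordered ✓ (h, f, q, r, g once each; derivable with no W/C/E)
linear ✓ (exactly-once usage across h, f, q, r, g)
affine ✓ (no duplicate uses among h, f, q, r, g)
relevant ✓ (h, f, q, r, g: all used, weakening unneeded)
unrestricted ✓ (well-typed at (Int -> Int) -> (Int -> Bool) -> Bool; no restrictions here)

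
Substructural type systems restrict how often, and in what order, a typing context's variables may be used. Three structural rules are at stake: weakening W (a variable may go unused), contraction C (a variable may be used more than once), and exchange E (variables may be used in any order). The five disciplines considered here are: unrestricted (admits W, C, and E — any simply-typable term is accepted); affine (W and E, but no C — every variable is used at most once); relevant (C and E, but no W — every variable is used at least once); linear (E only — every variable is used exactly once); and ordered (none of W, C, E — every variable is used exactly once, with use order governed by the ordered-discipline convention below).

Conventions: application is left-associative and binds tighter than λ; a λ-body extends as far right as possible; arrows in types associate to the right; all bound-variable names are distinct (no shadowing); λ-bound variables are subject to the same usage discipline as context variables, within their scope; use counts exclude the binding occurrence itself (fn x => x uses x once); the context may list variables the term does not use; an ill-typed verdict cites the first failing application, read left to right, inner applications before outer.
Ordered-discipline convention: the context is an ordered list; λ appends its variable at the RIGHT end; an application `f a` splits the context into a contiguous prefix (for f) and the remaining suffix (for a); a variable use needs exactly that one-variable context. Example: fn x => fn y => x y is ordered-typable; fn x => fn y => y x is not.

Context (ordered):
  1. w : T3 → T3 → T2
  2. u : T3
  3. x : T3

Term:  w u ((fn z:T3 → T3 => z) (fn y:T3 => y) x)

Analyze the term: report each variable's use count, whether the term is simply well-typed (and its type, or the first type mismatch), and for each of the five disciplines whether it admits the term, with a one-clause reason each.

variable uses: w: 1×; u: 1×; x: 1×; z (λ-bound): 1×; y (λ-bound): 1×
uses in reading order: w, u, z, y, x
typing: ✓ — T2
ordered: ✓, one use each (w, u, x, z, y); ordered split holds
linear: ✓, each of w, u, x, z, y used exactly once
affine: ✓, no duplicate uses among w, u, x, z, y
relevant: ✓, at least one use each (w, u, x, z, y)
unrestricted: ✓, well-typed at T2; no restrictions here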